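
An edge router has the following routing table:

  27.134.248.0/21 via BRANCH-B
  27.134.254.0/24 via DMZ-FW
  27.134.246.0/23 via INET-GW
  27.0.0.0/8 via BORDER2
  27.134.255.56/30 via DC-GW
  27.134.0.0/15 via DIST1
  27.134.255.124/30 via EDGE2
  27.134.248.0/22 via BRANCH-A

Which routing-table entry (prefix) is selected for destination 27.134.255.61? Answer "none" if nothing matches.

Entries matching 27.134.255.61:
  27.0.0.0/8 (27.0.0.0 - 27.255.255.255)
  27.134.0.0/15 (27.134.0.0 - 27.135.255.255)
  27.134.248.0/21 (27.134.248.0 - 27.134.255.255)
Most specific is 27.134.248.0/21.

27.134.248.0/21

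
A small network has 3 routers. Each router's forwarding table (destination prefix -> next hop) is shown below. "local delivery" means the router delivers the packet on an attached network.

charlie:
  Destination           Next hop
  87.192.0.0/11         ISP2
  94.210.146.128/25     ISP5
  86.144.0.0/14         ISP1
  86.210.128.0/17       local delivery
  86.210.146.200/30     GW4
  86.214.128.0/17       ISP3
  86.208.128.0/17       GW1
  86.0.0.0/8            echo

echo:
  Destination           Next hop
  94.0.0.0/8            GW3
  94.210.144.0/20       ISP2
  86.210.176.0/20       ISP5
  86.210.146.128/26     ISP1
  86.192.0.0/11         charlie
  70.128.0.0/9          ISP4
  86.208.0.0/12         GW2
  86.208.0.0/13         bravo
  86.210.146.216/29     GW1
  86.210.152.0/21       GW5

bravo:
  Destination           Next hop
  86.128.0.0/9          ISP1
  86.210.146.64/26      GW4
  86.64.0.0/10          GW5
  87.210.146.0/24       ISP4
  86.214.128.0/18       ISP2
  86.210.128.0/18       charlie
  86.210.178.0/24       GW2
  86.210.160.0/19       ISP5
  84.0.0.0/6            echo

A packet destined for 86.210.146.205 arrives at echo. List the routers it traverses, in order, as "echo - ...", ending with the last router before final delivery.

echo - bravo - charlie

At echo: longest match for 86.210.146.205 is 86.208.0.0/13 -> bravo
At bravo: longest match for 86.210.146.205 is 86.210.128.0/18 -> charlie
At charlie: longest match for 86.210.146.205 is 86.210.128.0/17 -> local delivery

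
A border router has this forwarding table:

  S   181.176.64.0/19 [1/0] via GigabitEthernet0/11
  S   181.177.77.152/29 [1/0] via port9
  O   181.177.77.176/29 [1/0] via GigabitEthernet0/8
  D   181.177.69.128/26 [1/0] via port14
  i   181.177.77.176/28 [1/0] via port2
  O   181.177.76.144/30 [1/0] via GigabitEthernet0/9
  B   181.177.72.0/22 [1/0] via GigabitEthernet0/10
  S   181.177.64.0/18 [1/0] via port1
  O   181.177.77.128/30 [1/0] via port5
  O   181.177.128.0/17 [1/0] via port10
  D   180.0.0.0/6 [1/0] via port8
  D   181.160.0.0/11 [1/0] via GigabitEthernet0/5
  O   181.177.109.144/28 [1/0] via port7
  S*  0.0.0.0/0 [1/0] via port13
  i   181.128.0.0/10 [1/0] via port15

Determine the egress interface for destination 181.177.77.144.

port1

Routes whose prefix contains 181.177.77.144:
  0.0.0.0/0 (default, matches everything) -> port13
  180.0.0.0/6 (180.0.0.0 - 183.255.255.255) -> port8
  181.128.0.0/10 (181.128.0.0 - 181.191.255.255) -> port15
  181.160.0.0/11 (181.160.0.0 - 181.191.255.255) -> GigabitEthernet0/5
  181.177.64.0/18 (181.177.64.0 - 181.177.127.255) -> port1
More-specific entries that do NOT match:
  181.177.76.144/30 (181.177.76.144 - 181.177.76.147) does not contain 181.177.77.144
  181.177.77.128/30 (181.177.77.128 - 181.177.77.131) does not contain 181.177.77.144
  181.177.77.152/29 (181.177.77.152 - 181.177.77.159) does not contain 181.177.77.144
  181.177.77.176/29 (181.177.77.176 - 181.177.77.183) does not contain 181.177.77.144
  181.177.77.176/28 (181.177.77.176 - 181.177.77.191) does not contain 181.177.77.144
  181.177.109.144/28 (181.177.109.144 - 181.177.109.159) does not contain 181.177.77.144
  181.177.69.128/26 (181.177.69.128 - 181.177.69.191) does not contain 181.177.77.144
  181.177.72.0/22 (181.177.72.0 - 181.177.75.255) does not contain 181.177.77.144
  181.176.64.0/19 (181.176.64.0 - 181.176.95.255) does not contain 181.177.77.144
Longest matching prefix is /18 -> interface port1.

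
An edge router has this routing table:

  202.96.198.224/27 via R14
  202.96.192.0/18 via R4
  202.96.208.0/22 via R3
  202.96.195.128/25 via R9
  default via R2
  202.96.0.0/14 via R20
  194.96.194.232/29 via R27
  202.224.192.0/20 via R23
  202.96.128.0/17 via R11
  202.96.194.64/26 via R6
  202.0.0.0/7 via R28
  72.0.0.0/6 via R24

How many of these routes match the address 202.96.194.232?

Prefixes containing 202.96.194.232:
  0.0.0.0/0 (default, matches everything)
  202.0.0.0/7 (202.0.0.0 - 203.255.255.255)
  202.96.0.0/14 (202.96.0.0 - 202.99.255.255)
  202.96.128.0/17 (202.96.128.0 - 202.96.255.255)
  202.96.192.0/18 (202.96.192.0 - 202.96.255.255)
Total matching entries: 5.

5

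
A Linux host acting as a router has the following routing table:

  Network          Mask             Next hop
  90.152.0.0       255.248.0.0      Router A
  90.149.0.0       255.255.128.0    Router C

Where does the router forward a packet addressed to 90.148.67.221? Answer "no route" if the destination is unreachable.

no route

No entry's prefix contains 90.148.67.221; there is no default route.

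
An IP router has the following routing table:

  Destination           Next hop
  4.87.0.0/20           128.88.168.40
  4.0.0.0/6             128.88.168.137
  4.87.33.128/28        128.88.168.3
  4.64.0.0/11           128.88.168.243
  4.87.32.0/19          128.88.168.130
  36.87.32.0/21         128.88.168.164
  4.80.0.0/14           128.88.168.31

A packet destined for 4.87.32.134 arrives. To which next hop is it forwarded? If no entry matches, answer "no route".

Routes whose prefix contains 4.87.32.134:
  4.0.0.0/6 (4.0.0.0 - 7.255.255.255) -> 128.88.168.137
  4.64.0.0/11 (4.64.0.0 - 4.95.255.255) -> 128.88.168.243
  4.87.32.0/19 (4.87.32.0 - 4.87.63.255) -> 128.88.168.130
More-specific entries that do NOT match:
  4.87.33.128/28 (4.87.33.128 - 4.87.33.143) does not contain 4.87.32.134
  36.87.32.0/21 (36.87.32.0 - 36.87.39.255) does not contain 4.87.32.134
  4.87.0.0/20 (4.87.0.0 - 4.87.15.255) does not contain 4.87.32.134
Longest matching prefix is /19 -> next hop 128.88.168.130.

128.88.168.130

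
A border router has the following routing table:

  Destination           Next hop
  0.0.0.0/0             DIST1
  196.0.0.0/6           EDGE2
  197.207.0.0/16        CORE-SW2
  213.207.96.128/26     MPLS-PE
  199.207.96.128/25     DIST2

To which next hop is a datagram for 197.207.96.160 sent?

Routes whose prefix contains 197.207.96.160:
  0.0.0.0/0 (default, matches everything) -> DIST1
  196.0.0.0/6 (196.0.0.0 - 199.255.255.255) -> EDGE2
  197.207.0.0/16 (197.207.0.0 - 197.207.255.255) -> CORE-SW2
More-specific entries that do NOT match:
  213.207.96.128/26 (213.207.96.128 - 213.207.96.191) does not contain 197.207.96.160
  199.207.96.128/25 (199.207.96.128 - 199.207.96.255) does not contain 197.207.96.160
Longest matching prefix is /16 -> next hop CORE-SW2.

CORE-SW2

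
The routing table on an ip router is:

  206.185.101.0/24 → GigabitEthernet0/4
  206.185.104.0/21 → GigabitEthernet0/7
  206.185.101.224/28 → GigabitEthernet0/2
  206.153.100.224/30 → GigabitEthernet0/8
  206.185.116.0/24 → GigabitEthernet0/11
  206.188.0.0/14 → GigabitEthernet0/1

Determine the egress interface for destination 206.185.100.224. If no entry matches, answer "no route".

no route

No entry's prefix contains 206.185.100.224; there is no default route.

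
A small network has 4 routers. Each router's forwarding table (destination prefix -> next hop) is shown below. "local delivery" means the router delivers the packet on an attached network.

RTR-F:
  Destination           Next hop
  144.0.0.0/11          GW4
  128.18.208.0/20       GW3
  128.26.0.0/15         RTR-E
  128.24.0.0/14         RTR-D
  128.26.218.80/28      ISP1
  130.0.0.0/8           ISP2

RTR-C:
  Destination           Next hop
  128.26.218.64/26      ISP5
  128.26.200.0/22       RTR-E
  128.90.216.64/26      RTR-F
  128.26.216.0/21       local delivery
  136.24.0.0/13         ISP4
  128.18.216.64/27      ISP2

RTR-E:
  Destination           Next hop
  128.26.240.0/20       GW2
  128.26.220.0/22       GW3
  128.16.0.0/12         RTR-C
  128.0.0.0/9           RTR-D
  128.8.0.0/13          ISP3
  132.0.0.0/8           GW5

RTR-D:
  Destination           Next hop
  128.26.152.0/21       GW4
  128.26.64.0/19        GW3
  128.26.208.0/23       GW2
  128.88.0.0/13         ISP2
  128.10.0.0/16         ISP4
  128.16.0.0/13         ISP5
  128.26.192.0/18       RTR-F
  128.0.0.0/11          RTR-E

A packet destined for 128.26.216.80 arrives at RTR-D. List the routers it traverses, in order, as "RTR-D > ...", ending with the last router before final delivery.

At RTR-D: longest match for 128.26.216.80 is 128.26.192.0/18 -> RTR-F
At RTR-F: longest match for 128.26.216.80 is 128.26.0.0/15 -> RTR-E
At RTR-E: longest match for 128.26.216.80 is 128.16.0.0/12 -> RTR-C
At RTR-C: longest match for 128.26.216.80 is 128.26.216.0/21 -> local delivery

RTR-D > RTR-F > RTR-E > RTR-C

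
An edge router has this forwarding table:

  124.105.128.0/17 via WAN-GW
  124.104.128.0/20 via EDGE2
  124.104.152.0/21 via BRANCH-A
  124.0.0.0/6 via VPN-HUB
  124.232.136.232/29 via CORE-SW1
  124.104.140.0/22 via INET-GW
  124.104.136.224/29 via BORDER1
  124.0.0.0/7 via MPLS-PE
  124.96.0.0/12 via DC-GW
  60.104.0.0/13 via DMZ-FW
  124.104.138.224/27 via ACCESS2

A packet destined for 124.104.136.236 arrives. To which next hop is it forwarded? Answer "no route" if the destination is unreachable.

Routes whose prefix contains 124.104.136.236:
  124.0.0.0/6 (124.0.0.0 - 127.255.255.255) -> VPN-HUB
  124.0.0.0/7 (124.0.0.0 - 125.255.255.255) -> MPLS-PE
  124.96.0.0/12 (124.96.0.0 - 124.111.255.255) -> DC-GW
  124.104.128.0/20 (124.104.128.0 - 124.104.143.255) -> EDGE2
More-specific entries that do NOT match:
  124.232.136.232/29 (124.232.136.232 - 124.232.136.239) does not contain 124.104.136.236
  124.104.136.224/29 (124.104.136.224 - 124.104.136.231) does not contain 124.104.136.236
  124.104.138.224/27 (124.104.138.224 - 124.104.138.255) does not contain 124.104.136.236
  124.104.140.0/22 (124.104.140.0 - 124.104.143.255) does not contain 124.104.136.236
  124.104.152.0/21 (124.104.152.0 - 124.104.159.255) does not contain 124.104.136.236
Longest matching prefix is /20 -> next hop EDGE2.

EDGE2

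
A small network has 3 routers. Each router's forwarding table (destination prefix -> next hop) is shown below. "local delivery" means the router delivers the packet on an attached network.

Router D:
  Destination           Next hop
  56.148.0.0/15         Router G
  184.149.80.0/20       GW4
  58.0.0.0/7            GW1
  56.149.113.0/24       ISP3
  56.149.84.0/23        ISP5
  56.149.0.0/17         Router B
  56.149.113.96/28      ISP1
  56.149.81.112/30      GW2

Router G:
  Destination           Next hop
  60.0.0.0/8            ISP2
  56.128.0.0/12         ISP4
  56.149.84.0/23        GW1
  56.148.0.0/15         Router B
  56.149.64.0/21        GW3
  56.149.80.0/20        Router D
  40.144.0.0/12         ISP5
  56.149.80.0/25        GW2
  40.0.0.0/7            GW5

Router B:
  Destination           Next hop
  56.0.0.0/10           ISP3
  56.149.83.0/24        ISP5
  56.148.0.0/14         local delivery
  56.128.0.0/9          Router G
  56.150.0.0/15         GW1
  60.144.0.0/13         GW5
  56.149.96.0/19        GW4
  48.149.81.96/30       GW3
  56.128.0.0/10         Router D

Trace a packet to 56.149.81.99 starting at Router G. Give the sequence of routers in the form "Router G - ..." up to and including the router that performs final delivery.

Router G - Router D - Router B

At Router G: longest match for 56.149.81.99 is 56.149.80.0/20 -> Router D
At Router D: longest match for 56.149.81.99 is 56.149.0.0/17 -> Router B
At Router B: longest match for 56.149.81.99 is 56.148.0.0/14 -> local delivery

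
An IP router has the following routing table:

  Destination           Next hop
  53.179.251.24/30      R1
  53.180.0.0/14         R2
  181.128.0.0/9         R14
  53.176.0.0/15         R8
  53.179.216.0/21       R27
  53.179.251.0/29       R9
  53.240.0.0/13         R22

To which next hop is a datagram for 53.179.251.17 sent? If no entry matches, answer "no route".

no route

No entry's prefix contains 53.179.251.17; there is no default route.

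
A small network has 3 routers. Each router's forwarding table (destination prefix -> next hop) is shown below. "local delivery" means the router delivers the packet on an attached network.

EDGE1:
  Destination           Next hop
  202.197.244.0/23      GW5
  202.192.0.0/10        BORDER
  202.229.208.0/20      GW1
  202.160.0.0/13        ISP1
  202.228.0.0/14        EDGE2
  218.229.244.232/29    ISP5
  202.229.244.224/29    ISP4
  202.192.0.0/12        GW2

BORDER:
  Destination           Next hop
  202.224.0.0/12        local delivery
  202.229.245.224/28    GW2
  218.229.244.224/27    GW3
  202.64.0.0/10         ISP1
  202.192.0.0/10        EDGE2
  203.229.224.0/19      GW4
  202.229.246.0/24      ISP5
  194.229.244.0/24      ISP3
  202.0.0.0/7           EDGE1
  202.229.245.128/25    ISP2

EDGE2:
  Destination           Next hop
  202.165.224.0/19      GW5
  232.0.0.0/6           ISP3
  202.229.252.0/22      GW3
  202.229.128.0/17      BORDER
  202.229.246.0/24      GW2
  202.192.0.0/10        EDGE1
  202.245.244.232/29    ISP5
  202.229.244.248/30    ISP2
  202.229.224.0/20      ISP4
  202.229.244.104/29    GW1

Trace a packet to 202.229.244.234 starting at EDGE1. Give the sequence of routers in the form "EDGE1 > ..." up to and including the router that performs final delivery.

At EDGE1: longest match for 202.229.244.234 is 202.228.0.0/14 -> EDGE2
At EDGE2: longest match for 202.229.244.234 is 202.229.128.0/17 -> BORDER
At BORDER: longest match for 202.229.244.234 is 202.224.0.0/12 -> local delivery

EDGE1 > EDGE2 > BORDER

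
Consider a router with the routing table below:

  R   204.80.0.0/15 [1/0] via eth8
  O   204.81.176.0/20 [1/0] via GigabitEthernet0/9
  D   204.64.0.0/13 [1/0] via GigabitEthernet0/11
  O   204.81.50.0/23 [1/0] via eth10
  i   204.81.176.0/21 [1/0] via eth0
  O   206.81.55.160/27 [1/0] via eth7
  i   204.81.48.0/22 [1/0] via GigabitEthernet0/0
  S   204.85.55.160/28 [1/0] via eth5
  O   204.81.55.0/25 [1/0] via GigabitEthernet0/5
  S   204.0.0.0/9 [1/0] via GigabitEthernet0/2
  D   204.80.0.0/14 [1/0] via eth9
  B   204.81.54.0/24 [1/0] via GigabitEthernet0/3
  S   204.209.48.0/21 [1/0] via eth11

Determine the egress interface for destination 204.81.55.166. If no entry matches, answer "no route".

eth8

Routes whose prefix contains 204.81.55.166:
  204.0.0.0/9 (204.0.0.0 - 204.127.255.255) -> GigabitEthernet0/2
  204.80.0.0/14 (204.80.0.0 - 204.83.255.255) -> eth9
  204.80.0.0/15 (204.80.0.0 - 204.81.255.255) -> eth8
More-specific entries that do NOT match:
  204.85.55.160/28 (204.85.55.160 - 204.85.55.175) does not contain 204.81.55.166
  206.81.55.160/27 (206.81.55.160 - 206.81.55.191) does not contain 204.81.55.166
  204.81.55.0/25 (204.81.55.0 - 204.81.55.127) does not contain 204.81.55.166
  204.81.54.0/24 (204.81.54.0 - 204.81.54.255) does not contain 204.81.55.166
  204.81.50.0/23 (204.81.50.0 - 204.81.51.255) does not contain 204.81.55.166
  204.81.48.0/22 (204.81.48.0 - 204.81.51.255) does not contain 204.81.55.166
  204.81.176.0/21 (204.81.176.0 - 204.81.183.255) does not contain 204.81.55.166
  204.209.48.0/21 (204.209.48.0 - 204.209.55.255) does not contain 204.81.55.166
  204.81.176.0/20 (204.81.176.0 - 204.81.191.255) does not contain 204.81.55.166
Longest matching prefix is /15 -> interface eth8.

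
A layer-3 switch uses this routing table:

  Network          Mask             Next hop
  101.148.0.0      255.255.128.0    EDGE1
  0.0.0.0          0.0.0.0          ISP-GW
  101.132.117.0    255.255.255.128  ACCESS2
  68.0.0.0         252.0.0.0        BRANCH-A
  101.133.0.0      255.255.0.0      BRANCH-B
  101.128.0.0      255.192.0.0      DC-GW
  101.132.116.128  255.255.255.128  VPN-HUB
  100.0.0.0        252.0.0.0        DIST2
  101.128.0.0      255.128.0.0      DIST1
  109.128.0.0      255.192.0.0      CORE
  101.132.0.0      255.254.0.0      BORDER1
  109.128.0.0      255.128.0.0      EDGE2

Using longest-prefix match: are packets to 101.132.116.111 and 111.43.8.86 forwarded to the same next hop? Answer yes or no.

no

101.132.116.111: longest match 101.132.0.0/15 -> BORDER1
111.43.8.86: longest match 0.0.0.0/0 -> ISP-GW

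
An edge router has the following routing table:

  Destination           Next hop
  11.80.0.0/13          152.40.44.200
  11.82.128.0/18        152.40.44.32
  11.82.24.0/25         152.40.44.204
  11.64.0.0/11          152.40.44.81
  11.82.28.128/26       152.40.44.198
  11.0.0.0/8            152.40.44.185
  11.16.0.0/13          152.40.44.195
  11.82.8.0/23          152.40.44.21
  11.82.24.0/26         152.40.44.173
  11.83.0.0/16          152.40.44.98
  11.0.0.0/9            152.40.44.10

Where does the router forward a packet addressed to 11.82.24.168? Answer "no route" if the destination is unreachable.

152.40.44.200

Routes whose prefix contains 11.82.24.168:
  11.0.0.0/8 (11.0.0.0 - 11.255.255.255) -> 152.40.44.185
  11.0.0.0/9 (11.0.0.0 - 11.127.255.255) -> 152.40.44.10
  11.64.0.0/11 (11.64.0.0 - 11.95.255.255) -> 152.40.44.81
  11.80.0.0/13 (11.80.0.0 - 11.87.255.255) -> 152.40.44.200
More-specific entries that do NOT match:
  11.82.28.128/26 (11.82.28.128 - 11.82.28.191) does not contain 11.82.24.168
  11.82.24.0/26 (11.82.24.0 - 11.82.24.63) does not contain 11.82.24.168
  11.82.24.0/25 (11.82.24.0 - 11.82.24.127) does not contain 11.82.24.168
  11.82.8.0/23 (11.82.8.0 - 11.82.9.255) does not contain 11.82.24.168
  11.82.128.0/18 (11.82.128.0 - 11.82.191.255) does not contain 11.82.24.168
  11.83.0.0/16 (11.83.0.0 - 11.83.255.255) does not contain 11.82.24.168
Longest matching prefix is /13 -> next hop 152.40.44.200.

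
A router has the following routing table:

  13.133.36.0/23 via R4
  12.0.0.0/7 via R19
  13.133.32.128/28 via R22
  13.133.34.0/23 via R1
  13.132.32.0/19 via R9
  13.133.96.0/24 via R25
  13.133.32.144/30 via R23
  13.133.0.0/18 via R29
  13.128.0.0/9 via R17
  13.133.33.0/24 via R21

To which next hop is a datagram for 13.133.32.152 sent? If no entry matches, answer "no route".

Routes whose prefix contains 13.133.32.152:
  12.0.0.0/7 (12.0.0.0 - 13.255.255.255) -> R19
  13.128.0.0/9 (13.128.0.0 - 13.255.255.255) -> R17
  13.133.0.0/18 (13.133.0.0 - 13.133.63.255) -> R29
More-specific entries that do NOT match:
  13.133.32.144/30 (13.133.32.144 - 13.133.32.147) does not contain 13.133.32.152
  13.133.32.128/28 (13.133.32.128 - 13.133.32.143) does not contain 13.133.32.152
  13.133.96.0/24 (13.133.96.0 - 13.133.96.255) does not contain 13.133.32.152
  13.133.33.0/24 (13.133.33.0 - 13.133.33.255) does not contain 13.133.32.152
  13.133.36.0/23 (13.133.36.0 - 13.133.37.255) does not contain 13.133.32.152
  13.133.34.0/23 (13.133.34.0 - 13.133.35.255) does not contain 13.133.32.152
  13.132.32.0/19 (13.132.32.0 - 13.132.63.255) does not contain 13.133.32.152
Longest matching prefix is /18 -> next hop R29.

R29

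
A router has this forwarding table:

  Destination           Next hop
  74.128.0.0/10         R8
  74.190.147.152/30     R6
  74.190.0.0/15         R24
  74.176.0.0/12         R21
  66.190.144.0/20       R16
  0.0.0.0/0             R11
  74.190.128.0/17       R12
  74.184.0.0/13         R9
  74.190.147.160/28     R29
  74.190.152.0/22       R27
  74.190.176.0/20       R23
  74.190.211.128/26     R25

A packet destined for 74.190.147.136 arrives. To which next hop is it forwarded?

R12

Routes whose prefix contains 74.190.147.136:
  0.0.0.0/0 (default, matches everything) -> R11
  74.128.0.0/10 (74.128.0.0 - 74.191.255.255) -> R8
  74.176.0.0/12 (74.176.0.0 - 74.191.255.255) -> R21
  74.184.0.0/13 (74.184.0.0 - 74.191.255.255) -> R9
  74.190.0.0/15 (74.190.0.0 - 74.191.255.255) -> R24
  74.190.128.0/17 (74.190.128.0 - 74.190.255.255) -> R12
More-specific entries that do NOT match:
  74.190.147.152/30 (74.190.147.152 - 74.190.147.155) does not contain 74.190.147.136
  74.190.147.160/28 (74.190.147.160 - 74.190.147.175) does not contain 74.190.147.136
  74.190.211.128/26 (74.190.211.128 - 74.190.211.191) does not contain 74.190.147.136
  74.190.152.0/22 (74.190.152.0 - 74.190.155.255) does not contain 74.190.147.136
  66.190.144.0/20 (66.190.144.0 - 66.190.159.255) does not contain 74.190.147.136
  74.190.176.0/20 (74.190.176.0 - 74.190.191.255) does not contain 74.190.147.136
Longest matching prefix is /17 -> next hop R12.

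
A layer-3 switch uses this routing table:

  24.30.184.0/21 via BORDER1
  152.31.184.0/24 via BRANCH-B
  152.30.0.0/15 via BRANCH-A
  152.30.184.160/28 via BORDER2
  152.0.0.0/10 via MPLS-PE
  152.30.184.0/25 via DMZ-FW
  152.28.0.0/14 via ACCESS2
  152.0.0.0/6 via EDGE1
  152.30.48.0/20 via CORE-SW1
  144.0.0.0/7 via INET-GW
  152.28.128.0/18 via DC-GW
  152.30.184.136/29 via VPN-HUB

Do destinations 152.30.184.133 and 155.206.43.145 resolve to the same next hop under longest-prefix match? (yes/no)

152.30.184.133: longest match 152.30.0.0/15 -> BRANCH-A
155.206.43.145: longest match 152.0.0.0/6 -> EDGE1

no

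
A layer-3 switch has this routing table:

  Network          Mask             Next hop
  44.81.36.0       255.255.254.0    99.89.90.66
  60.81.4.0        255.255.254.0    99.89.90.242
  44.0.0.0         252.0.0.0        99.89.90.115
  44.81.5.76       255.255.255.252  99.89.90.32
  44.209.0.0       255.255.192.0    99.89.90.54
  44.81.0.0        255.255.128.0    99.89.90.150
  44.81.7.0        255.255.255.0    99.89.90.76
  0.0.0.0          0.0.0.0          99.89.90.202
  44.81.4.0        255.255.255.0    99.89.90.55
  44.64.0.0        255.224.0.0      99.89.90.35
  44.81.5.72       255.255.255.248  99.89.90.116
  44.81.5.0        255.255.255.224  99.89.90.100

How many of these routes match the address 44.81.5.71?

Prefixes containing 44.81.5.71:
  0.0.0.0/0 (default, matches everything)
  44.0.0.0/6 (44.0.0.0 - 47.255.255.255)
  44.64.0.0/11 (44.64.0.0 - 44.95.255.255)
  44.81.0.0/17 (44.81.0.0 - 44.81.127.255)
Total matching entries: 4.

4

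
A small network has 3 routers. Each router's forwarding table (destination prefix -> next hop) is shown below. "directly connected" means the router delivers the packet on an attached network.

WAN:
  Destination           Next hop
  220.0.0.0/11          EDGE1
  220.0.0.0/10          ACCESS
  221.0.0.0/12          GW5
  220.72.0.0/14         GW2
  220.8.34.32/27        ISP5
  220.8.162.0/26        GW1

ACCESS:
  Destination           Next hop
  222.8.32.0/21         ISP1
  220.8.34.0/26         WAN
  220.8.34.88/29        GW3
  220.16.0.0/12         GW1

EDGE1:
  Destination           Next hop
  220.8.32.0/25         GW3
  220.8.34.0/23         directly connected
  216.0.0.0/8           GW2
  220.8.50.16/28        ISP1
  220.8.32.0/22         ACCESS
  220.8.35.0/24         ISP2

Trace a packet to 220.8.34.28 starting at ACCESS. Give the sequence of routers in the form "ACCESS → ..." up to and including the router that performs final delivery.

ACCESS → WAN → EDGE1

At ACCESS: longest match for 220.8.34.28 is 220.8.34.0/26 -> WAN
At WAN: longest match for 220.8.34.28 is 220.0.0.0/11 -> EDGE1
At EDGE1: longest match for 220.8.34.28 is 220.8.34.0/23 -> directly connected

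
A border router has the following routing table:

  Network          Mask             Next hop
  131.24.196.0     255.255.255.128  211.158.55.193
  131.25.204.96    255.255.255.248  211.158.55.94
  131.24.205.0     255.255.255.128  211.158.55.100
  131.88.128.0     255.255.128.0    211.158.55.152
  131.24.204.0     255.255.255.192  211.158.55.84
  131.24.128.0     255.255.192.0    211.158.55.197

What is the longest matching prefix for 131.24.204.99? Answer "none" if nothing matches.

none

131.24.204.99 is outside every listed prefix and there is no default route.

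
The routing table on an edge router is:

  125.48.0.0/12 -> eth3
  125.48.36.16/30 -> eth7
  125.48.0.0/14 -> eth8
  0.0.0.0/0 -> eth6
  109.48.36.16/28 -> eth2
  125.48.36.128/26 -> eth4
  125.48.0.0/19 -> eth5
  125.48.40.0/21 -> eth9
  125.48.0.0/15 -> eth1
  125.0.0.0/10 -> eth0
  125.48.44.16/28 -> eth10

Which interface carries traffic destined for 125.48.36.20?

eth1

Routes whose prefix contains 125.48.36.20:
  0.0.0.0/0 (default, matches everything) -> eth6
  125.0.0.0/10 (125.0.0.0 - 125.63.255.255) -> eth0
  125.48.0.0/12 (125.48.0.0 - 125.63.255.255) -> eth3
  125.48.0.0/14 (125.48.0.0 - 125.51.255.255) -> eth8
  125.48.0.0/15 (125.48.0.0 - 125.49.255.255) -> eth1
More-specific entries that do NOT match:
  125.48.36.16/30 (125.48.36.16 - 125.48.36.19) does not contain 125.48.36.20
  109.48.36.16/28 (109.48.36.16 - 109.48.36.31) does not contain 125.48.36.20
  125.48.44.16/28 (125.48.44.16 - 125.48.44.31) does not contain 125.48.36.20
  125.48.36.128/26 (125.48.36.128 - 125.48.36.191) does not contain 125.48.36.20
  125.48.40.0/21 (125.48.40.0 - 125.48.47.255) does not contain 125.48.36.20
  125.48.0.0/19 (125.48.0.0 - 125.48.31.255) does not contain 125.48.36.20
Longest matching prefix is /15 -> interface eth1.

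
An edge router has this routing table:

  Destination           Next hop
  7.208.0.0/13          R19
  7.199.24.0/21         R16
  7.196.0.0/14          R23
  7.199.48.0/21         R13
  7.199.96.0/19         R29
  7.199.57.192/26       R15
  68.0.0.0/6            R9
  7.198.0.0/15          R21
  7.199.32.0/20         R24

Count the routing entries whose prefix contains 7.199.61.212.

Prefixes containing 7.199.61.212:
  7.196.0.0/14 (7.196.0.0 - 7.199.255.255)
  7.198.0.0/15 (7.198.0.0 - 7.199.255.255)
Total matching entries: 2.

2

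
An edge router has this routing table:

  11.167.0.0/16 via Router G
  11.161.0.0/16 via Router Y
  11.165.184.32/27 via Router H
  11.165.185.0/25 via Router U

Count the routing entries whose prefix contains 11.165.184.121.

0

No listed prefix contains 11.165.184.121.
Total matching entries: 0.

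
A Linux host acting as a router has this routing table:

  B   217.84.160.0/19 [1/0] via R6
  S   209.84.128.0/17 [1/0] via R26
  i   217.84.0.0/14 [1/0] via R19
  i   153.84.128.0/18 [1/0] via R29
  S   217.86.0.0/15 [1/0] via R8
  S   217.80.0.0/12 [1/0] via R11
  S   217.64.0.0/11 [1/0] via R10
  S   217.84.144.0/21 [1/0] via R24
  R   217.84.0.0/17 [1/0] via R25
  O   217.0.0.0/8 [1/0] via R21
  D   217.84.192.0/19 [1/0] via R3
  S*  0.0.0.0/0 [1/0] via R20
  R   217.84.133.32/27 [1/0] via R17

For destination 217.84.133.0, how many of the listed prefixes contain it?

5

Prefixes containing 217.84.133.0:
  0.0.0.0/0 (default, matches everything)
  217.0.0.0/8 (217.0.0.0 - 217.255.255.255)
  217.64.0.0/11 (217.64.0.0 - 217.95.255.255)
  217.80.0.0/12 (217.80.0.0 - 217.95.255.255)
  217.84.0.0/14 (217.84.0.0 - 217.87.255.255)
Total matching entries: 5.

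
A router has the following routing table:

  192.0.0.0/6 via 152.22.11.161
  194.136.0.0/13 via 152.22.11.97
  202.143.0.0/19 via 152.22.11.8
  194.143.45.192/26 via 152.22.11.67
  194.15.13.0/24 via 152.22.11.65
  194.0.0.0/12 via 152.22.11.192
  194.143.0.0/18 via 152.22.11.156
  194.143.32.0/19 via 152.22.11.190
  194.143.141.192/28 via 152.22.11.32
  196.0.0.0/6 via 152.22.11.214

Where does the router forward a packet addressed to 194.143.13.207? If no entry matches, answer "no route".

Routes whose prefix contains 194.143.13.207:
  192.0.0.0/6 (192.0.0.0 - 195.255.255.255) -> 152.22.11.161
  194.136.0.0/13 (194.136.0.0 - 194.143.255.255) -> 152.22.11.97
  194.143.0.0/18 (194.143.0.0 - 194.143.63.255) -> 152.22.11.156
More-specific entries that do NOT match:
  194.143.141.192/28 (194.143.141.192 - 194.143.141.207) does not contain 194.143.13.207
  194.143.45.192/26 (194.143.45.192 - 194.143.45.255) does not contain 194.143.13.207
  194.15.13.0/24 (194.15.13.0 - 194.15.13.255) does not contain 194.143.13.207
  202.143.0.0/19 (202.143.0.0 - 202.143.31.255) does not contain 194.143.13.207
  194.143.32.0/19 (194.143.32.0 - 194.143.63.255) does not contain 194.143.13.207
Longest matching prefix is /18 -> next hop 152.22.11.156.

152.22.11.156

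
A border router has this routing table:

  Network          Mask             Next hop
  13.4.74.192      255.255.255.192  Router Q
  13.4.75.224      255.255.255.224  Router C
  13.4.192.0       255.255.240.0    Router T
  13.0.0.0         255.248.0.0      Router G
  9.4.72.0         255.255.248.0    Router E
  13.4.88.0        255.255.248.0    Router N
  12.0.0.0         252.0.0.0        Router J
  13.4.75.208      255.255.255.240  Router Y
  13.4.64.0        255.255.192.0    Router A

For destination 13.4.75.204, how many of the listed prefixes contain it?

Prefixes containing 13.4.75.204:
  12.0.0.0/6 (12.0.0.0 - 15.255.255.255)
  13.0.0.0/13 (13.0.0.0 - 13.7.255.255)
  13.4.64.0/18 (13.4.64.0 - 13.4.127.255)
Total matching entries: 3.

3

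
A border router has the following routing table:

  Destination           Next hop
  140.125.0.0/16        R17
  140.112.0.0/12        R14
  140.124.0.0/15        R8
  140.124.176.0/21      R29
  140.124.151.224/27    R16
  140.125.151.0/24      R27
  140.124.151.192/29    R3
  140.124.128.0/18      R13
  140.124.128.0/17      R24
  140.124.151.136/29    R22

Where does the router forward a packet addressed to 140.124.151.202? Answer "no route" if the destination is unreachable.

R13

Routes whose prefix contains 140.124.151.202:
  140.112.0.0/12 (140.112.0.0 - 140.127.255.255) -> R14
  140.124.0.0/15 (140.124.0.0 - 140.125.255.255) -> R8
  140.124.128.0/17 (140.124.128.0 - 140.124.255.255) -> R24
  140.124.128.0/18 (140.124.128.0 - 140.124.191.255) -> R13
More-specific entries that do NOT match:
  140.124.151.192/29 (140.124.151.192 - 140.124.151.199) does not contain 140.124.151.202
  140.124.151.136/29 (140.124.151.136 - 140.124.151.143) does not contain 140.124.151.202
  140.124.151.224/27 (140.124.151.224 - 140.124.151.255) does not contain 140.124.151.202
  140.125.151.0/24 (140.125.151.0 - 140.125.151.255) does not contain 140.124.151.202
  140.124.176.0/21 (140.124.176.0 - 140.124.183.255) does not contain 140.124.151.202
Longest matching prefix is /18 -> next hop R13.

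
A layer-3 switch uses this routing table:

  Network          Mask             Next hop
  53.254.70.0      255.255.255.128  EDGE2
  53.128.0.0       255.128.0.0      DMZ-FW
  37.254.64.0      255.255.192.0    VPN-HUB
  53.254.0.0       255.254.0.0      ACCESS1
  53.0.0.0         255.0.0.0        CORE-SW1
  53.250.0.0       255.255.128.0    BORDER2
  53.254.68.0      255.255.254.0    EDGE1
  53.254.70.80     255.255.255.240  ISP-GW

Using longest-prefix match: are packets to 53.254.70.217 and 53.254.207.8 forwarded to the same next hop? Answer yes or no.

53.254.70.217: longest match 53.254.0.0/15 -> ACCESS1
53.254.207.8: longest match 53.254.0.0/15 -> ACCESS1

yes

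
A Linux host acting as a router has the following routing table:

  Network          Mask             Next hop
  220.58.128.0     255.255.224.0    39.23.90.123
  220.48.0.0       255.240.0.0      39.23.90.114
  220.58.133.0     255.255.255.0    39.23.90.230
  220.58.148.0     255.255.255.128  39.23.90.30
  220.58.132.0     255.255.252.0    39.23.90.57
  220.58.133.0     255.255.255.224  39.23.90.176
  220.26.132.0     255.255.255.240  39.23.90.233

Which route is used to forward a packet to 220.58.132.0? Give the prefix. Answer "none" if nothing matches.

220.58.132.0/22

Entries matching 220.58.132.0:
  220.48.0.0/12 (220.48.0.0 - 220.63.255.255)
  220.58.128.0/19 (220.58.128.0 - 220.58.159.255)
  220.58.132.0/22 (220.58.132.0 - 220.58.135.255)
Most specific is 220.58.132.0/22.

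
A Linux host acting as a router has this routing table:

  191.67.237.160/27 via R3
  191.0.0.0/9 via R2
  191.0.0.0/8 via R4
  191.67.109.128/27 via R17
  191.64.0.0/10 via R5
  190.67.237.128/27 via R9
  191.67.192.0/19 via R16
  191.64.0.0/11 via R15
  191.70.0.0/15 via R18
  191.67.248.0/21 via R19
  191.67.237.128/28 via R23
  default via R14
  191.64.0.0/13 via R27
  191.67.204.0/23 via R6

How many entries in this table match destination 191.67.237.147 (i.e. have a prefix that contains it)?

6

Prefixes containing 191.67.237.147:
  0.0.0.0/0 (default, matches everything)
  191.0.0.0/8 (191.0.0.0 - 191.255.255.255)
  191.0.0.0/9 (191.0.0.0 - 191.127.255.255)
  191.64.0.0/10 (191.64.0.0 - 191.127.255.255)
  191.64.0.0/11 (191.64.0.0 - 191.95.255.255)
  191.64.0.0/13 (191.64.0.0 - 191.71.255.255)
Total matching entries: 6.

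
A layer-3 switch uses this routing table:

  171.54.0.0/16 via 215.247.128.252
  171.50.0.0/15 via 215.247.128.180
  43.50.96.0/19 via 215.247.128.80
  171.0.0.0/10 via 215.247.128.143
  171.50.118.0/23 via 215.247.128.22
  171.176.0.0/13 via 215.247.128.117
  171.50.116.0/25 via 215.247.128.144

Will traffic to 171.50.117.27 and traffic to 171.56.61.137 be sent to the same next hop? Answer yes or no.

no

171.50.117.27: longest match 171.50.0.0/15 -> 215.247.128.180
171.56.61.137: longest match 171.0.0.0/10 -> 215.247.128.143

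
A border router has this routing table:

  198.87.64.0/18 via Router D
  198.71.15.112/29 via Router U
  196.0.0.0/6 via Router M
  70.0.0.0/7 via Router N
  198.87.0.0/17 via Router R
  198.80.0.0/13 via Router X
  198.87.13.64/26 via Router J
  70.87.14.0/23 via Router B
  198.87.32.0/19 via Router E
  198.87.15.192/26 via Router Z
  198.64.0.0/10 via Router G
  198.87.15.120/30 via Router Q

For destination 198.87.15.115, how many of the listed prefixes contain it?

4

Prefixes containing 198.87.15.115:
  196.0.0.0/6 (196.0.0.0 - 199.255.255.255)
  198.64.0.0/10 (198.64.0.0 - 198.127.255.255)
  198.80.0.0/13 (198.80.0.0 - 198.87.255.255)
  198.87.0.0/17 (198.87.0.0 - 198.87.127.255)
Total matching entries: 4.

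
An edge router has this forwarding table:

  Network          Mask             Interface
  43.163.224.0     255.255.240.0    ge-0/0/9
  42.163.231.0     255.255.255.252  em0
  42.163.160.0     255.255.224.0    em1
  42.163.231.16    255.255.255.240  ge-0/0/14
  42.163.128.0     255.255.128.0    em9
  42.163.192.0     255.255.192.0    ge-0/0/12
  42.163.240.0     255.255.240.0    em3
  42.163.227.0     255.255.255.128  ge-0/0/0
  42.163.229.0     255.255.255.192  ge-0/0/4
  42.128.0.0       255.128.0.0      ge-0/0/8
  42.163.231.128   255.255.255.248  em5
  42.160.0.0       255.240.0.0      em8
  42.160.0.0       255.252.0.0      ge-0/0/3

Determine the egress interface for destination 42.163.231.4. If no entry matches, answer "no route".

ge-0/0/12

Routes whose prefix contains 42.163.231.4:
  42.128.0.0/9 (42.128.0.0 - 42.255.255.255) -> ge-0/0/8
  42.160.0.0/12 (42.160.0.0 - 42.175.255.255) -> em8
  42.160.0.0/14 (42.160.0.0 - 42.163.255.255) -> ge-0/0/3
  42.163.128.0/17 (42.163.128.0 - 42.163.255.255) -> em9
  42.163.192.0/18 (42.163.192.0 - 42.163.255.255) -> ge-0/0/12
More-specific entries that do NOT match:
  42.163.231.0/30 (42.163.231.0 - 42.163.231.3) does not contain 42.163.231.4
  42.163.231.128/29 (42.163.231.128 - 42.163.231.135) does not contain 42.163.231.4
  42.163.231.16/28 (42.163.231.16 - 42.163.231.31) does not contain 42.163.231.4
  42.163.229.0/26 (42.163.229.0 - 42.163.229.63) does not contain 42.163.231.4
  42.163.227.0/25 (42.163.227.0 - 42.163.227.127) does not contain 42.163.231.4
  43.163.224.0/20 (43.163.224.0 - 43.163.239.255) does not contain 42.163.231.4
  42.163.240.0/20 (42.163.240.0 - 42.163.255.255) does not contain 42.163.231.4
  42.163.160.0/19 (42.163.160.0 - 42.163.191.255) does not contain 42.163.231.4
Longest matching prefix is /18 -> interface ge-0/0/12.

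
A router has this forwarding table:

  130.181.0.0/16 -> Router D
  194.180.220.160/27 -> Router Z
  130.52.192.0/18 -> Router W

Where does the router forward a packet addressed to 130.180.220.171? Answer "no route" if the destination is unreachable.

no route

No entry's prefix contains 130.180.220.171; there is no default route.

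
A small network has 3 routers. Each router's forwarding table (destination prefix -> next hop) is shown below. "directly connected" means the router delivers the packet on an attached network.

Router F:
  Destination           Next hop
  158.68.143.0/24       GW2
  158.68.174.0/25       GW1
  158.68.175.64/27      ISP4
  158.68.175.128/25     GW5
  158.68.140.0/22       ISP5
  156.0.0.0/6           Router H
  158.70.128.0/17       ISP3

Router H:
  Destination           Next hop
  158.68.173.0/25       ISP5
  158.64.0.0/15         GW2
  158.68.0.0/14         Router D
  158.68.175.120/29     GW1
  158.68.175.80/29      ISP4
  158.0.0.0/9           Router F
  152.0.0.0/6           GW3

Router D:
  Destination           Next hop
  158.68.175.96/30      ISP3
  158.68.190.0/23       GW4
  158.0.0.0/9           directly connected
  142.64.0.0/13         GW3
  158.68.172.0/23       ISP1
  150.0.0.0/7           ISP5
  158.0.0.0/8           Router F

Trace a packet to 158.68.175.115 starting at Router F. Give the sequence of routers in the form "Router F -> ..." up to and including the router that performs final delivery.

Router F -> Router H -> Router D

At Router F: longest match for 158.68.175.115 is 156.0.0.0/6 -> Router H
At Router H: longest match for 158.68.175.115 is 158.68.0.0/14 -> Router D
At Router D: longest match for 158.68.175.115 is 158.0.0.0/9 -> directly connected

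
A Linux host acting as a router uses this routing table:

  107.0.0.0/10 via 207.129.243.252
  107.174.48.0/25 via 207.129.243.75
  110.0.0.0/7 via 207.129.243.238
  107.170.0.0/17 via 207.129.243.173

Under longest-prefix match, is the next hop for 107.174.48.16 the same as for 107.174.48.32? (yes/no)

107.174.48.16: longest match 107.174.48.0/25 -> 207.129.243.75
107.174.48.32: longest match 107.174.48.0/25 -> 207.129.243.75

yes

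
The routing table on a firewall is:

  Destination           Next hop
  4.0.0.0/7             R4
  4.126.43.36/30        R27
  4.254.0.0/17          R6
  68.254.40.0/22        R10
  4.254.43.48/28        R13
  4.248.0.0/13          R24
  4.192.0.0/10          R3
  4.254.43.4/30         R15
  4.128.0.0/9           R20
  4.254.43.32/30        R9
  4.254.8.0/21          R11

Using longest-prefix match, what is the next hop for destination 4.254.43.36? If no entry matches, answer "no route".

Routes whose prefix contains 4.254.43.36:
  4.0.0.0/7 (4.0.0.0 - 5.255.255.255) -> R4
  4.128.0.0/9 (4.128.0.0 - 4.255.255.255) -> R20
  4.192.0.0/10 (4.192.0.0 - 4.255.255.255) -> R3
  4.248.0.0/13 (4.248.0.0 - 4.255.255.255) -> R24
  4.254.0.0/17 (4.254.0.0 - 4.254.127.255) -> R6
More-specific entries that do NOT match:
  4.126.43.36/30 (4.126.43.36 - 4.126.43.39) does not contain 4.254.43.36
  4.254.43.4/30 (4.254.43.4 - 4.254.43.7) does not contain 4.254.43.36
  4.254.43.32/30 (4.254.43.32 - 4.254.43.35) does not contain 4.254.43.36
  4.254.43.48/28 (4.254.43.48 - 4.254.43.63) does not contain 4.254.43.36
  68.254.40.0/22 (68.254.40.0 - 68.254.43.255) does not contain 4.254.43.36
  4.254.8.0/21 (4.254.8.0 - 4.254.15.255) does not contain 4.254.43.36
Longest matching prefix is /17 -> next hop R6.

R6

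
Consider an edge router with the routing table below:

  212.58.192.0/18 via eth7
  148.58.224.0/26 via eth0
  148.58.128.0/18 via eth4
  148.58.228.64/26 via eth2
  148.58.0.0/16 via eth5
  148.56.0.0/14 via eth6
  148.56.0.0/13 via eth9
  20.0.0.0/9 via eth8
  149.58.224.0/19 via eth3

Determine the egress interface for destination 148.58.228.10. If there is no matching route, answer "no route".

Routes whose prefix contains 148.58.228.10:
  148.56.0.0/13 (148.56.0.0 - 148.63.255.255) -> eth9
  148.56.0.0/14 (148.56.0.0 - 148.59.255.255) -> eth6
  148.58.0.0/16 (148.58.0.0 - 148.58.255.255) -> eth5
More-specific entries that do NOT match:
  148.58.224.0/26 (148.58.224.0 - 148.58.224.63) does not contain 148.58.228.10
  148.58.228.64/26 (148.58.228.64 - 148.58.228.127) does not contain 148.58.228.10
  149.58.224.0/19 (149.58.224.0 - 149.58.255.255) does not contain 148.58.228.10
  212.58.192.0/18 (212.58.192.0 - 212.58.255.255) does not contain 148.58.228.10
  148.58.128.0/18 (148.58.128.0 - 148.58.191.255) does not contain 148.58.228.10
Longest matching prefix is /16 -> interface eth5.

eth5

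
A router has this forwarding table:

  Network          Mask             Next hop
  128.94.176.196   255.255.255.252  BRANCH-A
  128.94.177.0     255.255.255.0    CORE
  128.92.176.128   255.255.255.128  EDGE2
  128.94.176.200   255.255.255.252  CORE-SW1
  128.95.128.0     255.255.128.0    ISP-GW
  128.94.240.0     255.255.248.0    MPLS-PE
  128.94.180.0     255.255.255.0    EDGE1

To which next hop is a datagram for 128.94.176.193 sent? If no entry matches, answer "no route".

no route

No entry's prefix contains 128.94.176.193; there is no default route.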